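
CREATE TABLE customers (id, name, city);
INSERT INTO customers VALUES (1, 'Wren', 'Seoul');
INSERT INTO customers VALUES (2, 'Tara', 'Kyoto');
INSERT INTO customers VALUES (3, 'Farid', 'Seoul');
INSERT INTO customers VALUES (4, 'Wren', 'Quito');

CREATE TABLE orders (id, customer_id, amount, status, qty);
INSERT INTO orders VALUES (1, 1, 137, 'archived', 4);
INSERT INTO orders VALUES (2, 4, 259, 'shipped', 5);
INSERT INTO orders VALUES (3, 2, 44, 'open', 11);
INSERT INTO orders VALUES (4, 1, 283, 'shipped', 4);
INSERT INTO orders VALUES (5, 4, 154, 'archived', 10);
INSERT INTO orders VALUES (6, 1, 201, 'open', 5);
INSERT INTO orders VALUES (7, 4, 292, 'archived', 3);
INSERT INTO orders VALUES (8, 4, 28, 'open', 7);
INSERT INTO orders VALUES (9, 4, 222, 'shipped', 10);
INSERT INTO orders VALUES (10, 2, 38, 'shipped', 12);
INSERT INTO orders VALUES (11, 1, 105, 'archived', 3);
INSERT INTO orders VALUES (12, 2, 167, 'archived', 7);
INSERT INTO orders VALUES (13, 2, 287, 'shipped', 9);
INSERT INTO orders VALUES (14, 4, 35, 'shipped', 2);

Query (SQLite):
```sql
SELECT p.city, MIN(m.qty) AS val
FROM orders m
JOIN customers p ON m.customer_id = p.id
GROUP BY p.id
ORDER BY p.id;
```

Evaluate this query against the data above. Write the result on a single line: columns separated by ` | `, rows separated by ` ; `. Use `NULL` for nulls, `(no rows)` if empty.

Seoul | 3 ; Kyoto | 7 ; Quito | 2

Join each orders row to its customers via customer_id.
Group joined rows by customers.id; compute MIN(m.qty) per group.
  1: ids {1, 4, 6, 11} → MIN(m.qty)=3
  2: ids {3, 10, 12, 13} → MIN(m.qty)=7
  4: ids {2, 5, 7, 8, 9, 14} → MIN(m.qty)=2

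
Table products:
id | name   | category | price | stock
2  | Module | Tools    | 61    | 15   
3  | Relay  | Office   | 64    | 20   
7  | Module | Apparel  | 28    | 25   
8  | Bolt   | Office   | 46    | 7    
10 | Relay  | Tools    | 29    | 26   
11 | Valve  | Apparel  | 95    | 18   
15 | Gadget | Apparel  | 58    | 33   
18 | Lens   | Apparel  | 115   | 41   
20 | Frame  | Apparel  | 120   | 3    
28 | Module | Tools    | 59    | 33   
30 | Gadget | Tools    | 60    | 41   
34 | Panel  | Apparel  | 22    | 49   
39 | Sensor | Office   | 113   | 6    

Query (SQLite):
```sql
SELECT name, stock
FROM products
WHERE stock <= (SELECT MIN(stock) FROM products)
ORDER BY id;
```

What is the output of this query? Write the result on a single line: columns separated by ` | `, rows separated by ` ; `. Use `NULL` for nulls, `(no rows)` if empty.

Scalar subquery: MIN(stock) over all products rows = 3.
Keep rows where stock <= that value.

Frame | 3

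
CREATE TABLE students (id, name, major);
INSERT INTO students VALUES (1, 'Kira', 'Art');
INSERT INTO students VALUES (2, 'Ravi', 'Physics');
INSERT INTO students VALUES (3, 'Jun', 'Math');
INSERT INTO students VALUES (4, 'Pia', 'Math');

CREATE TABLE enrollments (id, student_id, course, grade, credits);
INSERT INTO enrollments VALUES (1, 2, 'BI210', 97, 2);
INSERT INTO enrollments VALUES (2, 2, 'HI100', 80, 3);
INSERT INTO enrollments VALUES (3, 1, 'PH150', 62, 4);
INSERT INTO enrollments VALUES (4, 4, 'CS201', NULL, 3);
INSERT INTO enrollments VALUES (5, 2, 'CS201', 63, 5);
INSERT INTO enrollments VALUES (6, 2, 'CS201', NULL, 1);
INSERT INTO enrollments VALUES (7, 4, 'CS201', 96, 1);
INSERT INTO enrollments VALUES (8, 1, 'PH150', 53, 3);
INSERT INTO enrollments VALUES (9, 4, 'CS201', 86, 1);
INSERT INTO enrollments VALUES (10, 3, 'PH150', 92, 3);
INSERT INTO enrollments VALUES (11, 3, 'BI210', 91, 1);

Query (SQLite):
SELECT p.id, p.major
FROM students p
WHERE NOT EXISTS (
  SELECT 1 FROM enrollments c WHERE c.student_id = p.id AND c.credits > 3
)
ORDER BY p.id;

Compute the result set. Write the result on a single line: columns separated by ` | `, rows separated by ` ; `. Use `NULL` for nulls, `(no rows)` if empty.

3 | Math ; 4 | Math

For each students row, check whether any enrollments with matching student_id has credits > 3.
Keep rows where that is false.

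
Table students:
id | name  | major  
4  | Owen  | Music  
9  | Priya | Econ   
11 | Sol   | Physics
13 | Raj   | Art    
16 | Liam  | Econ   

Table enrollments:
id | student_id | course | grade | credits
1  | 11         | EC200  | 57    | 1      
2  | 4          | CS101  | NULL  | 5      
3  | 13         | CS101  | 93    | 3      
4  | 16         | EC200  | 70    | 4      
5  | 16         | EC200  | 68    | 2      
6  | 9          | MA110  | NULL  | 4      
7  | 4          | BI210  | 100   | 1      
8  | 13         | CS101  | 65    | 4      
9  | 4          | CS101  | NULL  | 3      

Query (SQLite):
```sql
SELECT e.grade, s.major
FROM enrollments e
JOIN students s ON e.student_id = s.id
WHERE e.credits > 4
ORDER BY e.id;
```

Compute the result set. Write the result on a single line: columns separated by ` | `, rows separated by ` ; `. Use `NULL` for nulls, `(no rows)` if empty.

NULL | Music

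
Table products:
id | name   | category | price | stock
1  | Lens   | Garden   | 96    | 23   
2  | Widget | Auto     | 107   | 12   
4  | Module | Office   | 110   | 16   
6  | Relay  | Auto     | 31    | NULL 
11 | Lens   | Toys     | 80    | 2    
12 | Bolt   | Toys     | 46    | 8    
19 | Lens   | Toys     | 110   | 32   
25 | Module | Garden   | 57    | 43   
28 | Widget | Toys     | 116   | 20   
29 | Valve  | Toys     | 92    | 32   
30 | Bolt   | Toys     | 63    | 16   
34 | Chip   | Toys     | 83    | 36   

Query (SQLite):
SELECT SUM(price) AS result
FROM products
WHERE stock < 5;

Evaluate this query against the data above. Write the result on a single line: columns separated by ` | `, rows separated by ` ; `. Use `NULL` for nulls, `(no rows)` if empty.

80

Rows where stock < 5 → price values: [80].
SUM of non-NULL values = 80.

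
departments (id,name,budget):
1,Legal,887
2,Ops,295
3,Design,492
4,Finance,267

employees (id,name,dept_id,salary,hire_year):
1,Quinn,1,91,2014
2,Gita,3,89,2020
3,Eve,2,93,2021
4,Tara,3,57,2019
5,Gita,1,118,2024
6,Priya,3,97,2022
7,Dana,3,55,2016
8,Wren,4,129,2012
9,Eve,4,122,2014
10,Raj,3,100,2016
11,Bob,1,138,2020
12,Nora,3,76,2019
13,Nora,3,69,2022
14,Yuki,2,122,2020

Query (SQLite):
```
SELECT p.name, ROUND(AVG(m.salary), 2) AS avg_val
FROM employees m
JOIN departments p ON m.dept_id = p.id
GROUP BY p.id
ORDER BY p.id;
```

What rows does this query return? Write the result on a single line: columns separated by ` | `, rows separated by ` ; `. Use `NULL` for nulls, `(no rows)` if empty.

Legal | 115.67 ; Ops | 107.5 ; Design | 77.57 ; Finance | 125.5

Join each employees row to its departments via dept_id.
Group joined rows by departments.id; compute ROUND(AVG(m.salary), 2) per group.
  1: ids {1, 5, 11} → ROUND(AVG(m.salary), 2)=115.67
  2: ids {3, 14} → ROUND(AVG(m.salary), 2)=107.5
  3: ids {2, 4, 6, 7, 10, 12, 13} → ROUND(AVG(m.salary), 2)=77.57
  4: ids {8, 9} → ROUND(AVG(m.salary), 2)=125.5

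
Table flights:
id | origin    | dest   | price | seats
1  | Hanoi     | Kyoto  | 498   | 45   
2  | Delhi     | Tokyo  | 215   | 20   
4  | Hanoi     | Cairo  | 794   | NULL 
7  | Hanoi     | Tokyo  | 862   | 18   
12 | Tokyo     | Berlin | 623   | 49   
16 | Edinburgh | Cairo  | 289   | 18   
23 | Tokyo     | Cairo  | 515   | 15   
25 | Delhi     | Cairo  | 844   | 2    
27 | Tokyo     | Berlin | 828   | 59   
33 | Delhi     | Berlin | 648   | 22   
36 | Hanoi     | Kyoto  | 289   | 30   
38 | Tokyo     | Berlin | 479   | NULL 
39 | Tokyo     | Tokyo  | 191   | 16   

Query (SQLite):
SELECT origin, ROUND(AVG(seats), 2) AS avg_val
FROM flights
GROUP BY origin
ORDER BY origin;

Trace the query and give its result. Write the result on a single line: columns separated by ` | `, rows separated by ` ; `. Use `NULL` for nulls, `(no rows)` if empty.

Delhi | 14.67 ; Edinburgh | 18 ; Hanoi | 31 ; Tokyo | 34.75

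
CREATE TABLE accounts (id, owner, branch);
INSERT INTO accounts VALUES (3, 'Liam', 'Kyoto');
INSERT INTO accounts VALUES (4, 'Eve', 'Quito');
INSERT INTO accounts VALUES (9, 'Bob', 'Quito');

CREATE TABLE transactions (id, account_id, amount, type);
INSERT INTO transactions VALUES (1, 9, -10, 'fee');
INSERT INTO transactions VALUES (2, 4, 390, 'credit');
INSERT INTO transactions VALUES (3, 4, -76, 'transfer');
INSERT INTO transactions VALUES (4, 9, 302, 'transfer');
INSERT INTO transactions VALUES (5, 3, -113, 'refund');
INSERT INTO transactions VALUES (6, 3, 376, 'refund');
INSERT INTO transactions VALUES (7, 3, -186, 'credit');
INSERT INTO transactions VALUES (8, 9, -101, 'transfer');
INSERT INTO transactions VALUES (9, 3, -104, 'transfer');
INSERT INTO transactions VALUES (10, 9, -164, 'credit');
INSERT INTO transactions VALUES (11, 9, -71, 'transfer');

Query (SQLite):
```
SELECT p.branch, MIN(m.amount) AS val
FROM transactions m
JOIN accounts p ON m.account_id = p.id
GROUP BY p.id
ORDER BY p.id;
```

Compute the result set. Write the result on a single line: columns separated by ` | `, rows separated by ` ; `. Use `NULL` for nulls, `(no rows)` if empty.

Kyoto | -186 ; Quito | -76 ; Quito | -164

Join each transactions row to its accounts via account_id.
Group joined rows by accounts.id; compute MIN(m.amount) per group.
  3: ids {5, 6, 7, 9} → MIN(m.amount)=-186
  4: ids {2, 3} → MIN(m.amount)=-76
  9: ids {1, 4, 8, 10, 11} → MIN(m.amount)=-164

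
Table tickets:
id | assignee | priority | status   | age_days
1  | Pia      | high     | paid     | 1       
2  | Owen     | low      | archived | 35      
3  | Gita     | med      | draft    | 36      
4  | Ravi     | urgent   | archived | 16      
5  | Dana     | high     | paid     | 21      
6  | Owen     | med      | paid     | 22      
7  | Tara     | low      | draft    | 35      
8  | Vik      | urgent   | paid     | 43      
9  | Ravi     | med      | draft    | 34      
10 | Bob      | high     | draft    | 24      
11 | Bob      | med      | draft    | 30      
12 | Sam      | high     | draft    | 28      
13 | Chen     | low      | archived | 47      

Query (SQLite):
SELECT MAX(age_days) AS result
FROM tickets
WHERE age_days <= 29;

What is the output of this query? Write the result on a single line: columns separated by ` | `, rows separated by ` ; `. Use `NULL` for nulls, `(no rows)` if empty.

28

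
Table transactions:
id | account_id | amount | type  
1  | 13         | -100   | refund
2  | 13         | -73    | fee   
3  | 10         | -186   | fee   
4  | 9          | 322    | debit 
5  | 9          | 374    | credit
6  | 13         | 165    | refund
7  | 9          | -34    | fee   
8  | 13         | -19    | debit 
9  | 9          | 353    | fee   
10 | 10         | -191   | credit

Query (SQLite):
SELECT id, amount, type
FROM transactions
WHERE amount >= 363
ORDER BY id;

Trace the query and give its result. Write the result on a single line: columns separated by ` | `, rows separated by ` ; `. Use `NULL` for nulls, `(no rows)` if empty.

5 | 374 | credit

amount >= 363: ids {5}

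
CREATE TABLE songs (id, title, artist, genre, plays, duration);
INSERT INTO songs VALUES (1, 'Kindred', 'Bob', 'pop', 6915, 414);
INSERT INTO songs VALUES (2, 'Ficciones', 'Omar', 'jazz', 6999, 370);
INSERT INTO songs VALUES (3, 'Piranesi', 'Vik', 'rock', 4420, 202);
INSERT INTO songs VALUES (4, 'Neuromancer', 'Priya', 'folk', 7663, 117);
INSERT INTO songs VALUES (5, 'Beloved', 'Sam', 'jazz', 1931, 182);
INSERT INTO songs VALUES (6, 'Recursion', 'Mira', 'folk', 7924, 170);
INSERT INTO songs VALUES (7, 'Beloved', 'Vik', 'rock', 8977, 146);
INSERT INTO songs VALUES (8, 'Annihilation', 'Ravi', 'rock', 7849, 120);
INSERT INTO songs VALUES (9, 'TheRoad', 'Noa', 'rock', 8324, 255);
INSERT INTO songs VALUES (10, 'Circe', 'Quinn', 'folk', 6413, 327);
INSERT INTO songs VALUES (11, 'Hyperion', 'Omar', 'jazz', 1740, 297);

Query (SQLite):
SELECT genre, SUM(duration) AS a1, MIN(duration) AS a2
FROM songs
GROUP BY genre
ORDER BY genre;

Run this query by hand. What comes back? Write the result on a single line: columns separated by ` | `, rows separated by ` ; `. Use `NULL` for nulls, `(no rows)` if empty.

Group songs by genre.
Per group compute: SUM(duration), MIN(duration).
  folk: ids {4, 6, 10} → SUM(duration)=614, MIN(duration)=117
  jazz: ids {2, 5, 11} → SUM(duration)=849, MIN(duration)=182
  pop: ids {1} → SUM(duration)=414, MIN(duration)=414
  rock: ids {3, 7, 8, 9} → SUM(duration)=723, MIN(duration)=120

folk | 614 | 117 ; jazz | 849 | 182 ; pop | 414 | 414 ; rock | 723 | 120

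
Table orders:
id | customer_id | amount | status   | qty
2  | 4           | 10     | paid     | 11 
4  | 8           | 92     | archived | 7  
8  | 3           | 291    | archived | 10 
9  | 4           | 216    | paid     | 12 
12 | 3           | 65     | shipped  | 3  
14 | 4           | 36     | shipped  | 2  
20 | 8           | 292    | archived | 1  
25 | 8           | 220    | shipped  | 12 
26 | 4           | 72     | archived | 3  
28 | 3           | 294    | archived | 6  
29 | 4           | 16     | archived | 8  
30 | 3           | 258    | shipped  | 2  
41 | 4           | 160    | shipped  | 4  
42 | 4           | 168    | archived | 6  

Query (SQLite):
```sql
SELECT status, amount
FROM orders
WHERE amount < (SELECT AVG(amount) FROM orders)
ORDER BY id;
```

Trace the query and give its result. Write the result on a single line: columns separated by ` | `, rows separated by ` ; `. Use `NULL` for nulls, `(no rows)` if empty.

Scalar subquery: AVG(amount) over all orders rows = 156.428571 (≈; comparison uses full precision).
Keep rows where amount < that value.

paid | 10 ; archived | 92 ; shipped | 65 ; shipped | 36 ; archived | 72 ; archived | 16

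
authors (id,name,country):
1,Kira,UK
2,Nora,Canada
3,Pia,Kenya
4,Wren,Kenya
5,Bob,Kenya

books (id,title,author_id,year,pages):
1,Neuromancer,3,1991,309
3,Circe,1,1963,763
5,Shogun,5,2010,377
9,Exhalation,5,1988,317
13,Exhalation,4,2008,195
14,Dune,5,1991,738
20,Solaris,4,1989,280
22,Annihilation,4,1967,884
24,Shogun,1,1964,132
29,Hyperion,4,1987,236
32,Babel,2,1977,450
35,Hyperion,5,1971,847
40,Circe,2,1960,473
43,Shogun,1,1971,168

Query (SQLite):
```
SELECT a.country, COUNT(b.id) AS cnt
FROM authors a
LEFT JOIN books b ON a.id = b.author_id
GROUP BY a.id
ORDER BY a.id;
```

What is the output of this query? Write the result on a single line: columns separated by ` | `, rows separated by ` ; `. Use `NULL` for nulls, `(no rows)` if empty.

LEFT JOIN keeps every authors row; unmatched ones get NULL for books columns.
Group by authors.id and compute COUNT(b.id). COUNT(col) of an all-NULL group is 0.
  1: ids {3, 24, 43} → COUNT(b.id)=3
  2: ids {32, 40} → COUNT(b.id)=2
  3: ids {1} → COUNT(b.id)=1
  4: ids {13, 20, 22, 29} → COUNT(b.id)=4
  5: ids {5, 9, 14, 35} → COUNT(b.id)=4

UK | 3 ; Canada | 2 ; Kenya | 1 ; Kenya | 4 ; Kenya | 4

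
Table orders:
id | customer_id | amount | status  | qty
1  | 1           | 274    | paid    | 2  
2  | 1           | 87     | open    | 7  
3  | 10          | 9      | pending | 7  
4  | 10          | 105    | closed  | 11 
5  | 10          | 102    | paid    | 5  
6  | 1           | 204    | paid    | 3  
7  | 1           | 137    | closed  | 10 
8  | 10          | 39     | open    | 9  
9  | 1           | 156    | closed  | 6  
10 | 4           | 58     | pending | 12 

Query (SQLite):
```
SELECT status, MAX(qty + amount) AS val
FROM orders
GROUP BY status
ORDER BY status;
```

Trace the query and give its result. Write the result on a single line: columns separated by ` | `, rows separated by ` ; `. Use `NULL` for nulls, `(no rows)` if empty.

For each row compute qty + amount.
Group by status; take MAX of the expression per group.
  closed: ids {4, 7, 9} → MAX(qty + amount)=162
  open: ids {2, 8} → MAX(qty + amount)=94
  paid: ids {1, 5, 6} → MAX(qty + amount)=276
  pending: ids {3, 10} → MAX(qty + amount)=70

closed | 162 ; open | 94 ; paid | 276 ; pending | 70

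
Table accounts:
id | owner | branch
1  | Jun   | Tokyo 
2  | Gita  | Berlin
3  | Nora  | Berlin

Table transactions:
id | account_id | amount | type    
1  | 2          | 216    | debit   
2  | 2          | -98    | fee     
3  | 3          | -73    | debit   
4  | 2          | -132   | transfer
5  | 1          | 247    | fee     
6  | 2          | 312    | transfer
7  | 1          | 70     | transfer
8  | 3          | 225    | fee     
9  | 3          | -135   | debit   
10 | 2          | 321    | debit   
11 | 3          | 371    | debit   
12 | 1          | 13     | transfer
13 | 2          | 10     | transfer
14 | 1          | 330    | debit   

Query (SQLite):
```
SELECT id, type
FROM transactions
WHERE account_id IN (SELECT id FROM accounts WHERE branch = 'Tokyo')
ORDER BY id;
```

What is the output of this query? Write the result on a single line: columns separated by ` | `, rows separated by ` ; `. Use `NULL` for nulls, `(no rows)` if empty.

5 | fee ; 7 | transfer ; 12 | transfer ; 14 | debit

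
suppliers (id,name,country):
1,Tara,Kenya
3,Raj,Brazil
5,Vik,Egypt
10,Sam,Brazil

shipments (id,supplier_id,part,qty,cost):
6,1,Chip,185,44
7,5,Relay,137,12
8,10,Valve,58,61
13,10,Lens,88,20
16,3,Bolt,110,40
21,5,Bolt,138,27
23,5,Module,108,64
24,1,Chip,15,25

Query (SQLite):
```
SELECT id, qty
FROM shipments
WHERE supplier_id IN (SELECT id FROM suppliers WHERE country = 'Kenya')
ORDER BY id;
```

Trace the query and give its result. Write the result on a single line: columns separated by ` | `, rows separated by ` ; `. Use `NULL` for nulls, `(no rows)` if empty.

6 | 185 ; 24 | 15

Inner query: suppliers.id where country = 'Kenya'.
Outer: keep shipments rows whose supplier_id is in that set.
Inner query → {1}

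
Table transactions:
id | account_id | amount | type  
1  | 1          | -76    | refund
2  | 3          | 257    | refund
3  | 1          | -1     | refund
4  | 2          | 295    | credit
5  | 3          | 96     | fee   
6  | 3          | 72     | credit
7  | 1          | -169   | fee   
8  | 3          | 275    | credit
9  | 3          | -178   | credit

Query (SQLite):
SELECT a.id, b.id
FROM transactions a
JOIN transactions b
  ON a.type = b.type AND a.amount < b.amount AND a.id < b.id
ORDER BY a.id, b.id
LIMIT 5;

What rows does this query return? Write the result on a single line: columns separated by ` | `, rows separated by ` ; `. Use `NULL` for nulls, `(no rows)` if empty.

Pairs (a,b) with same type, a.amount < b.amount, a.id < b.id.
type groups: credit:{4,6,8,9} fee:{5,7} refund:{1,2,3}
Ordered by (a.id, b.id); first 5.

1 | 2 ; 1 | 3 ; 6 | 8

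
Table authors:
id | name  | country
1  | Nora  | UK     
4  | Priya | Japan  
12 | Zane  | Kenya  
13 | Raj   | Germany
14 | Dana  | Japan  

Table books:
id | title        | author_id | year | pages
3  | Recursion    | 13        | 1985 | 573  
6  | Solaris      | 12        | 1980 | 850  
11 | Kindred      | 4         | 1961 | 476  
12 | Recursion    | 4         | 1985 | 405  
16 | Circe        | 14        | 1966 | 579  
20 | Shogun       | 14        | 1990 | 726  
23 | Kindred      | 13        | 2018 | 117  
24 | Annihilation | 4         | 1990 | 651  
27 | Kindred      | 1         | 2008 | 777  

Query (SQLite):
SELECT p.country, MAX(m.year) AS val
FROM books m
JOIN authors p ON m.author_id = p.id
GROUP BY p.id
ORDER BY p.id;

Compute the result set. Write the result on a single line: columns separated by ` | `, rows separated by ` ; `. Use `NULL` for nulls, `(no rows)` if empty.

UK | 2008 ; Japan | 1990 ; Kenya | 1980 ; Germany | 2018 ; Japan | 1990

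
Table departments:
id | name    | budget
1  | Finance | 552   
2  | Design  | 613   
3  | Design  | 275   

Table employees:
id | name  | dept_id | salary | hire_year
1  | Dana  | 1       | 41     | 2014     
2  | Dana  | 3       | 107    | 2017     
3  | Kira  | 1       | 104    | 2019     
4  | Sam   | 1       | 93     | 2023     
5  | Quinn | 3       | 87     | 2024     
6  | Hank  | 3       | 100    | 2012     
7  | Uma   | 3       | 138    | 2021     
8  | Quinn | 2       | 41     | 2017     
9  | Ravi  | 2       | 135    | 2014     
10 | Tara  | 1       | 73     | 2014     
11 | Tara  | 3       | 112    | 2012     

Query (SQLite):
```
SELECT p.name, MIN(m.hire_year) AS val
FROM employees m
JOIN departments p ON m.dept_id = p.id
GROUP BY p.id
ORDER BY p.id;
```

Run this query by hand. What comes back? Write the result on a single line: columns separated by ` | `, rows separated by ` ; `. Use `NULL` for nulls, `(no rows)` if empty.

Finance | 2014 ; Design | 2014 ; Design | 2012

Join each employees row to its departments via dept_id.
Group joined rows by departments.id; compute MIN(m.hire_year) per group.
  1: ids {1, 3, 4, 10} → MIN(m.hire_year)=2014
  2: ids {8, 9} → MIN(m.hire_year)=2014
  3: ids {2, 5, 6, 7, 11} → MIN(m.hire_year)=2012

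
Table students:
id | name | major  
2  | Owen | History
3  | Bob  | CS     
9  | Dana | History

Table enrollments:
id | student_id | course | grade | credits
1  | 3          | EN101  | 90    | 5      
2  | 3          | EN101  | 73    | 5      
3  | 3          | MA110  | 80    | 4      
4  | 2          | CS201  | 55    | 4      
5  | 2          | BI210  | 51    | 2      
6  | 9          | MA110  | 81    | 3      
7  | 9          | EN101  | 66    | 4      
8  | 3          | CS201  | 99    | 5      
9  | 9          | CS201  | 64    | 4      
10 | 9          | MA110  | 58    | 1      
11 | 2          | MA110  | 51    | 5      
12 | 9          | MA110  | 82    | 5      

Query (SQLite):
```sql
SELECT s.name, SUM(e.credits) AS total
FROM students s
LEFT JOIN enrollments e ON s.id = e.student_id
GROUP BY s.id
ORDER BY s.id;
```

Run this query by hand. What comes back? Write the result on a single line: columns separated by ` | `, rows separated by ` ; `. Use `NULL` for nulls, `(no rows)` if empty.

LEFT JOIN keeps every students row; unmatched ones get NULL for enrollments columns.
Group by students.id and compute SUM(e.credits). SUM over an all-NULL group is NULL.
  2: ids {4, 5, 11} → SUM(e.credits)=11
  3: ids {1, 2, 3, 8} → SUM(e.credits)=19
  9: ids {6, 7, 9, 10, 12} → SUM(e.credits)=17

Owen | 11 ; Bob | 19 ; Dana | 17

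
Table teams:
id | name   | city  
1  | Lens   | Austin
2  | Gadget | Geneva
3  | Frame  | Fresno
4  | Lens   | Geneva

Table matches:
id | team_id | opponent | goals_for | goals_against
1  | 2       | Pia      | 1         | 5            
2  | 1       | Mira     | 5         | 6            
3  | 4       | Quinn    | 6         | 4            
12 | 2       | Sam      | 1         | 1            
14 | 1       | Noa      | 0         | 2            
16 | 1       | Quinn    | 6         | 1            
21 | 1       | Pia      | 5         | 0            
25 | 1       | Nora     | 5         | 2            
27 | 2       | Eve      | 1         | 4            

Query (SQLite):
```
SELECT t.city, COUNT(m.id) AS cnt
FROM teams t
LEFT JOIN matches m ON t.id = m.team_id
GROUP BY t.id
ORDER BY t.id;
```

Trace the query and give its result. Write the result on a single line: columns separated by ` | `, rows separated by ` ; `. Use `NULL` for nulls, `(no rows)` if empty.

LEFT JOIN keeps every teams row; unmatched ones get NULL for matches columns.
Group by teams.id and compute COUNT(m.id). COUNT(col) of an all-NULL group is 0.
  1: ids {2, 14, 16, 21, 25} → COUNT(m.id)=5
  2: ids {1, 12, 27} → COUNT(m.id)=3
  3: ids {—} → COUNT(m.id)=0
  4: ids {3} → COUNT(m.id)=1

Austin | 5 ; Geneva | 3 ; Fresno | 0 ; Geneva | 1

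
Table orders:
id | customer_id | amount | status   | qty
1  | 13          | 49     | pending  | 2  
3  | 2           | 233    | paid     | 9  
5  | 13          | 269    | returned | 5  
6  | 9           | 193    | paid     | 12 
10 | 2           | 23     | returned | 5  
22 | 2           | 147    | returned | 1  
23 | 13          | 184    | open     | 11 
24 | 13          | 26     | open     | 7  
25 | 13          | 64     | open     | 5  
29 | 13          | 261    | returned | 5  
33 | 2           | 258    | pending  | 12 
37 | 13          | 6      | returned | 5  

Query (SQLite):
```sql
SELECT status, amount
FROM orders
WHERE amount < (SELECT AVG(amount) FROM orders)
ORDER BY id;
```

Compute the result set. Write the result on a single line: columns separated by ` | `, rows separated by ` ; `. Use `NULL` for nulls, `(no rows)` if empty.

Scalar subquery: AVG(amount) over all orders rows = 142.75.
Keep rows where amount < that value.

pending | 49 ; returned | 23 ; open | 26 ; open | 64 ; returned | 6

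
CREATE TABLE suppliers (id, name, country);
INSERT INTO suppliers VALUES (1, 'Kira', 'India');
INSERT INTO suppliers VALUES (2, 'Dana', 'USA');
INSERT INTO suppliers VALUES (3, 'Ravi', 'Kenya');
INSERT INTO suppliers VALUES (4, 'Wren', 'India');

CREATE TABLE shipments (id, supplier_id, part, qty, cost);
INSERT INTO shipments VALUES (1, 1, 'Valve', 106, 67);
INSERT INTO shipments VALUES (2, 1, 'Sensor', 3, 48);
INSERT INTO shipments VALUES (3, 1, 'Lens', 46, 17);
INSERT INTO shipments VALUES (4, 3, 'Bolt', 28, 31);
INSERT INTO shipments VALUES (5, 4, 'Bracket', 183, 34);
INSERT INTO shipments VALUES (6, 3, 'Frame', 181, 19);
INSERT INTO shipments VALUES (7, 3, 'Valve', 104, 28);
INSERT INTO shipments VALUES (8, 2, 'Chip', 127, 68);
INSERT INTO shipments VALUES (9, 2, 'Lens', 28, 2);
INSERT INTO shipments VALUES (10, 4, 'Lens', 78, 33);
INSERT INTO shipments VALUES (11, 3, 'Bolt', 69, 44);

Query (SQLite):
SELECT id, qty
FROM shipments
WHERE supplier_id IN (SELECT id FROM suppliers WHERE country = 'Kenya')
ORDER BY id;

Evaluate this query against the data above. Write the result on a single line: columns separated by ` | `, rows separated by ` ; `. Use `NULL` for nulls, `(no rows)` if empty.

Inner query: suppliers.id where country = 'Kenya'.
Outer: keep shipments rows whose supplier_id is in that set.
Inner query → {3}

4 | 28 ; 6 | 181 ; 7 | 104 ; 11 | 69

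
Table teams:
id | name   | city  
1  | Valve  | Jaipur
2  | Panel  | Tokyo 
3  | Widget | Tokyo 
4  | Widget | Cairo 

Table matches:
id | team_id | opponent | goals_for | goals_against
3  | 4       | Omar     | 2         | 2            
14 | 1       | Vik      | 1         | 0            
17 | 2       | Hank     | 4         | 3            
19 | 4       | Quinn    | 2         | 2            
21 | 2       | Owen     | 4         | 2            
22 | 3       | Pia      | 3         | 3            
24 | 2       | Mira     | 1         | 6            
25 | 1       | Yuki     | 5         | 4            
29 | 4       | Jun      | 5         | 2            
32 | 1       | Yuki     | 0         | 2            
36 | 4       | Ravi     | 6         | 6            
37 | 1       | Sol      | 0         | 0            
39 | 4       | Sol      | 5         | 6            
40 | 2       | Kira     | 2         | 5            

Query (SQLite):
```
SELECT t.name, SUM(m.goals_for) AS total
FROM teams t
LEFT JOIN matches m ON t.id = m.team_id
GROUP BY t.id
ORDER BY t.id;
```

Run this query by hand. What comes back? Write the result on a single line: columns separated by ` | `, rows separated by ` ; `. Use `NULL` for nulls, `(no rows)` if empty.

LEFT JOIN keeps every teams row; unmatched ones get NULL for matches columns.
Group by teams.id and compute SUM(m.goals_for). SUM over an all-NULL group is NULL.
  1: ids {14, 25, 32, 37} → SUM(m.goals_for)=6
  2: ids {17, 21, 24, 40} → SUM(m.goals_for)=11
  3: ids {22} → SUM(m.goals_for)=3
  4: ids {3, 19, 29, 36, 39} → SUM(m.goals_for)=20

Valve | 6 ; Panel | 11 ; Widget | 3 ; Widget | 20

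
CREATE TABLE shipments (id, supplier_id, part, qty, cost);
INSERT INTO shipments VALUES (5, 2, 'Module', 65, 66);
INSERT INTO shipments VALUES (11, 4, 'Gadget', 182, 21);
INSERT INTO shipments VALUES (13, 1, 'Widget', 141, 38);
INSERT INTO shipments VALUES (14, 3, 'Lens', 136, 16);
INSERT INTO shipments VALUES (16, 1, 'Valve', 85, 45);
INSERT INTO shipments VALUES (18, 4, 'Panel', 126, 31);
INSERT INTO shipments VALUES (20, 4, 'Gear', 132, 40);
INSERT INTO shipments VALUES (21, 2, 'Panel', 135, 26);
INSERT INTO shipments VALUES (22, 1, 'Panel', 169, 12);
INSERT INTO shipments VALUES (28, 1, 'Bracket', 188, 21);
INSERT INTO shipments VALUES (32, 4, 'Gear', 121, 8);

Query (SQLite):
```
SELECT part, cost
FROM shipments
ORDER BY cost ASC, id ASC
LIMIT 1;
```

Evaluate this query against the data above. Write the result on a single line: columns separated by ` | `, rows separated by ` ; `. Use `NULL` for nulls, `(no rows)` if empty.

Sort by cost asc, tiebreak id asc: (8, id=32), (12, id=22), (16, id=14), (21, id=11) …. Take first 1.

Gear | 8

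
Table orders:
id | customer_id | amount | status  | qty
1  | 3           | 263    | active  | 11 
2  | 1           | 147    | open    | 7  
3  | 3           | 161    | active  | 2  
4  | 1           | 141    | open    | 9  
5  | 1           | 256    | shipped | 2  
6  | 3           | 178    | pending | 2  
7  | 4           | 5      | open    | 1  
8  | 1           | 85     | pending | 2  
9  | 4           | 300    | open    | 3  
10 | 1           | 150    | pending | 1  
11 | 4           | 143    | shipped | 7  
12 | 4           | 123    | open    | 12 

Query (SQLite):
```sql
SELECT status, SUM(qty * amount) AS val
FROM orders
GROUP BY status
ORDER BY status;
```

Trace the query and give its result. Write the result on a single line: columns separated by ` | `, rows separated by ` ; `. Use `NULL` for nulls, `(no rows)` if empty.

active | 3215 ; open | 4679 ; pending | 676 ; shipped | 1513

For each row compute qty * amount.
Group by status; take SUM of the expression per group.
  active: ids {1, 3} → SUM(qty * amount)=3215
  open: ids {2, 4, 7, 9, 12} → SUM(qty * amount)=4679
  pending: ids {6, 8, 10} → SUM(qty * amount)=676
  shipped: ids {5, 11} → SUM(qty * amount)=1513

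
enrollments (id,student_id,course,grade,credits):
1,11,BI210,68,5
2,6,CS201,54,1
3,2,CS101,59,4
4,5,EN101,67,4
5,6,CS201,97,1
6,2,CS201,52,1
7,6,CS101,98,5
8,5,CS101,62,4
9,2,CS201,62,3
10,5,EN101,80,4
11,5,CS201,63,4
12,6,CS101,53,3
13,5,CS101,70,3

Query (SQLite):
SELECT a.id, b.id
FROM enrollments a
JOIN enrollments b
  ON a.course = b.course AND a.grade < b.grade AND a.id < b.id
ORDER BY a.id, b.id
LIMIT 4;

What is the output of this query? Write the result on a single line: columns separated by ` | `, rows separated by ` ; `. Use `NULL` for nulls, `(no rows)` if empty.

2 | 5 ; 2 | 9 ; 2 | 11 ; 3 | 7

Pairs (a,b) with same course, a.grade < b.grade, a.id < b.id.
course groups: BI210:{1} CS101:{3,7,8,12,13} CS201:{2,5,6,9,11} EN101:{4,10}
Ordered by (a.id, b.id); first 4.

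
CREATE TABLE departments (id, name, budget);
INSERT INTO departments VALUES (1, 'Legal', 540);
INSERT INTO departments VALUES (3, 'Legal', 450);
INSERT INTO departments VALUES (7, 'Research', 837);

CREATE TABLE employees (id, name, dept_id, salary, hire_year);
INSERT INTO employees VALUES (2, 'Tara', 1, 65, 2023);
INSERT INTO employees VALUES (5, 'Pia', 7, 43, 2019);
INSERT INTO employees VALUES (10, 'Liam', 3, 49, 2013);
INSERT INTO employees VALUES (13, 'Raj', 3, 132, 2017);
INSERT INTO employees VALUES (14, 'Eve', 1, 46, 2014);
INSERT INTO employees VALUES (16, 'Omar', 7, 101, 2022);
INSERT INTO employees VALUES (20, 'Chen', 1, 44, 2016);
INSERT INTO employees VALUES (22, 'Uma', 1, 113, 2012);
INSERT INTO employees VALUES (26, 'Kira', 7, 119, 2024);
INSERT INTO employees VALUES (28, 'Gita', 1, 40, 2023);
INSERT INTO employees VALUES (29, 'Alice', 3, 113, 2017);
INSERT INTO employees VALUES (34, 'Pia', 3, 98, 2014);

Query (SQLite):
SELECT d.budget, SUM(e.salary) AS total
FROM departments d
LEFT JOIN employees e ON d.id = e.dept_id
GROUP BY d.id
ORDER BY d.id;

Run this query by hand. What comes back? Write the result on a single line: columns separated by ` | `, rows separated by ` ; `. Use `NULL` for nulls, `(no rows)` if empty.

LEFT JOIN keeps every departments row; unmatched ones get NULL for employees columns.
Group by departments.id and compute SUM(e.salary). SUM over an all-NULL group is NULL.
  1: ids {2, 14, 20, 22, 28} → SUM(e.salary)=308
  3: ids {10, 13, 29, 34} → SUM(e.salary)=392
  7: ids {5, 16, 26} → SUM(e.salary)=263

540 | 308 ; 450 | 392 ; 837 | 263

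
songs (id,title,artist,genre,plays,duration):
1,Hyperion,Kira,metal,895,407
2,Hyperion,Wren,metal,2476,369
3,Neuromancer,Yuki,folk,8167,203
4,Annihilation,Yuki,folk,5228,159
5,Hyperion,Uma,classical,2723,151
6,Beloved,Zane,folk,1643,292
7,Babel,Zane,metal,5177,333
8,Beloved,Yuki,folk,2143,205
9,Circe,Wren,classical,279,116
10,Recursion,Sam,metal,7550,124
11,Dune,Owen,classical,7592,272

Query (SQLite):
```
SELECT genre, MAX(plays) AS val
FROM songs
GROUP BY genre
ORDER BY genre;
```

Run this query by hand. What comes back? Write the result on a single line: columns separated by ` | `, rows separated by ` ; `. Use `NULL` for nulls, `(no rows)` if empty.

classical | 7592 ; folk | 8167 ; metal | 7550

Partition songs by genre; compute MAX(plays) within each group.
  classical: ids {5, 9, 11} → MAX(plays)=7592
  folk: ids {3, 4, 6, 8} → MAX(plays)=8167
  metal: ids {1, 2, 7, 10} → MAX(plays)=7550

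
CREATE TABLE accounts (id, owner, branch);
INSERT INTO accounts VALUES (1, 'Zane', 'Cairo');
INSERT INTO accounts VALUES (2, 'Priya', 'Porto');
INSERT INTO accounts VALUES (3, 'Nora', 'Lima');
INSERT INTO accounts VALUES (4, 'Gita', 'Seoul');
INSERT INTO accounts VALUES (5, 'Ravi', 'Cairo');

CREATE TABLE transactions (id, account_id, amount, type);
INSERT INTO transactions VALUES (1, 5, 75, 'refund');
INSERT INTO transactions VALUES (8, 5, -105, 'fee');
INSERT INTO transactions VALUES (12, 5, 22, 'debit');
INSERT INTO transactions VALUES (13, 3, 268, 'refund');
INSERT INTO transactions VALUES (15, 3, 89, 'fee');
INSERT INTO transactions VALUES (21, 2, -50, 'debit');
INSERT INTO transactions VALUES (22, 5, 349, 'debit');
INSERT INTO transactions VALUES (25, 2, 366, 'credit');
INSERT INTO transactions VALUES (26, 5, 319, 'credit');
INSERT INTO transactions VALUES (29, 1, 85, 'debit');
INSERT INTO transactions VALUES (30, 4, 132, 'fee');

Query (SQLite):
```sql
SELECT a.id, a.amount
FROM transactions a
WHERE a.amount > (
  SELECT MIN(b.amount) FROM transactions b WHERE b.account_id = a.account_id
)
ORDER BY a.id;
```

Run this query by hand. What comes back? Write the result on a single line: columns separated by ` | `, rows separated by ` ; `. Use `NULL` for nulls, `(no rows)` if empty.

1 | 75 ; 12 | 22 ; 13 | 268 ; 22 | 349 ; 25 | 366 ; 26 | 319

For each transactions row a, compute MIN(amount) over rows sharing a.account_id.
Keep row a if a.amount > that per-group MIN.
  account_id=1: MIN(amount) = 85
  account_id=2: MIN(amount) = -50
  account_id=3: MIN(amount) = 89
  account_id=4: MIN(amount) = 132
  account_id=5: MIN(amount) = -105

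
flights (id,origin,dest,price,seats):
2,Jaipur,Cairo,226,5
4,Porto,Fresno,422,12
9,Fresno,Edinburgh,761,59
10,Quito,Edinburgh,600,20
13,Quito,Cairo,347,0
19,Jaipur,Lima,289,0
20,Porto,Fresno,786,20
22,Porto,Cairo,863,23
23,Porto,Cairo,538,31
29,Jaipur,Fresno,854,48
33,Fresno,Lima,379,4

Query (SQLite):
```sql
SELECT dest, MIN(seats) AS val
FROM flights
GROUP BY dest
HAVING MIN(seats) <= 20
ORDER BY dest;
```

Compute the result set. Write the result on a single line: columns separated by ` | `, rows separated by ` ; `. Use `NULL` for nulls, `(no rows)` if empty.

Cairo | 0 ; Edinburgh | 20 ; Fresno | 12 ; Lima | 0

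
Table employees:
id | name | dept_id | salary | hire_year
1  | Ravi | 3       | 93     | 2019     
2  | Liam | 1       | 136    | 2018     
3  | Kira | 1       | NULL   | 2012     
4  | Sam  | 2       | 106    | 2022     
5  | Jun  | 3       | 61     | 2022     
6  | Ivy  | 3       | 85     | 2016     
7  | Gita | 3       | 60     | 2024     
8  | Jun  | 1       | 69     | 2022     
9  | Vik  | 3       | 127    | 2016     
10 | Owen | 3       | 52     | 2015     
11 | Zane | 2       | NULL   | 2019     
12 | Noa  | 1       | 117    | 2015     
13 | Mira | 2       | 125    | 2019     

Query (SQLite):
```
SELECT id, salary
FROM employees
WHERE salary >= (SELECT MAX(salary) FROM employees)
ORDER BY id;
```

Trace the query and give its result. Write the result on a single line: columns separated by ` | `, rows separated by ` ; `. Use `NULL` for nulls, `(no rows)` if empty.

Scalar subquery: MAX(salary) over all employees rows = 136.
Keep rows where salary >= that value.

2 | 136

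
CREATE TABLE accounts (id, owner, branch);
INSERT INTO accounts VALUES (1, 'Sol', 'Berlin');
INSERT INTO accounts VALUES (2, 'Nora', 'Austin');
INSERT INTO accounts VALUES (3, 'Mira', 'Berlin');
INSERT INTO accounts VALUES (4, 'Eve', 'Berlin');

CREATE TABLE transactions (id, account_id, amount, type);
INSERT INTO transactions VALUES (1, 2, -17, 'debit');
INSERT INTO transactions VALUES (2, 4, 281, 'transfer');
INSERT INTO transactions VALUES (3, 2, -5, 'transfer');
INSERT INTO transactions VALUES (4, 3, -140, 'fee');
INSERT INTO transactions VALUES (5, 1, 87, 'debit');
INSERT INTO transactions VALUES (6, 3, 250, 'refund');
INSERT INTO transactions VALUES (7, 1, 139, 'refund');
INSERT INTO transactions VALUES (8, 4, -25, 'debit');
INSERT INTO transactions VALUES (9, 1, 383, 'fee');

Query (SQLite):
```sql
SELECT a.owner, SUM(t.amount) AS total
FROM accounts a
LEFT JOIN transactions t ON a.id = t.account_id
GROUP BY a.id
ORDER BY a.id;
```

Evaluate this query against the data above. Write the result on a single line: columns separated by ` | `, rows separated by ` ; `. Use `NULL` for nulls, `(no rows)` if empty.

Sol | 609 ; Nora | -22 ; Mira | 110 ; Eve | 256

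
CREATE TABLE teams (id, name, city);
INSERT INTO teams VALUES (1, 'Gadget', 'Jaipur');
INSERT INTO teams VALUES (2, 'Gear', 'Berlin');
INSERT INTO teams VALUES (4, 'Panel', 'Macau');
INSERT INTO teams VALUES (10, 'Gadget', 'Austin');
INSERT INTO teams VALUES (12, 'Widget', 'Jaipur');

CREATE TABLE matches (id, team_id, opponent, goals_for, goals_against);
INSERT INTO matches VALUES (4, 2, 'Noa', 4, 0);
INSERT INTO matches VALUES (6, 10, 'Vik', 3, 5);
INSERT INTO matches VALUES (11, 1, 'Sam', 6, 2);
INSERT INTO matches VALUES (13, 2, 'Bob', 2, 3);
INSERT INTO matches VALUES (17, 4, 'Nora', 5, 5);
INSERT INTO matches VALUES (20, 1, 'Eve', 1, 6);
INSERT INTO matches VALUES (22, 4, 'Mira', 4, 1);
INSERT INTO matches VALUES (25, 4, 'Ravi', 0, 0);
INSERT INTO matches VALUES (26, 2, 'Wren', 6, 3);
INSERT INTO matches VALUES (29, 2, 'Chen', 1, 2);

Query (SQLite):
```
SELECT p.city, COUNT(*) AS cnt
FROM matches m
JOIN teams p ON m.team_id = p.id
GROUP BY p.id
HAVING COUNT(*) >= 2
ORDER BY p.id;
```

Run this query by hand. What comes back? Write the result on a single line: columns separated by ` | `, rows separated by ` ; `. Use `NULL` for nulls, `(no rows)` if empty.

Jaipur | 2 ; Berlin | 4 ; Macau | 3

Join each matches row to its teams via team_id.
Group joined rows by teams.id; compute COUNT(*) per group.
HAVING: keep groups with count ≥ 2.
  1: ids {11, 20} → COUNT(*)=2
  2: ids {4, 13, 26, 29} → COUNT(*)=4
  4: ids {17, 22, 25} → COUNT(*)=3
  10: ids {6} → COUNT(*)=1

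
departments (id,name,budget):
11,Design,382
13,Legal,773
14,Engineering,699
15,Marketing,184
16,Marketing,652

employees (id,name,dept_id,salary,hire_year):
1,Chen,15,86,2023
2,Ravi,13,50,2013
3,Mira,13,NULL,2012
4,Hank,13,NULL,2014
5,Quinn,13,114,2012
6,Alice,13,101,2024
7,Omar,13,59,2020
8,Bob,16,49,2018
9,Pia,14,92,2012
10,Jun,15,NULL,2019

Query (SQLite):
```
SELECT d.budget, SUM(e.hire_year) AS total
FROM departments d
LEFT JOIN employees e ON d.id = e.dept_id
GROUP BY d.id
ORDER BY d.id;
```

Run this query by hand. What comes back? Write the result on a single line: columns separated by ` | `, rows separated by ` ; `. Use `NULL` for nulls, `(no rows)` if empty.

LEFT JOIN keeps every departments row; unmatched ones get NULL for employees columns.
Group by departments.id and compute SUM(e.hire_year). SUM over an all-NULL group is NULL.
  11: ids {—} → SUM(e.hire_year)=NULL
  13: ids {2, 3, 4, 5, 6, 7} → SUM(e.hire_year)=12095
  14: ids {9} → SUM(e.hire_year)=2012
  15: ids {1, 10} → SUM(e.hire_year)=4042
  16: ids {8} → SUM(e.hire_year)=2018

382 | NULL ; 773 | 12095 ; 699 | 2012 ; 184 | 4042 ; 652 | 2018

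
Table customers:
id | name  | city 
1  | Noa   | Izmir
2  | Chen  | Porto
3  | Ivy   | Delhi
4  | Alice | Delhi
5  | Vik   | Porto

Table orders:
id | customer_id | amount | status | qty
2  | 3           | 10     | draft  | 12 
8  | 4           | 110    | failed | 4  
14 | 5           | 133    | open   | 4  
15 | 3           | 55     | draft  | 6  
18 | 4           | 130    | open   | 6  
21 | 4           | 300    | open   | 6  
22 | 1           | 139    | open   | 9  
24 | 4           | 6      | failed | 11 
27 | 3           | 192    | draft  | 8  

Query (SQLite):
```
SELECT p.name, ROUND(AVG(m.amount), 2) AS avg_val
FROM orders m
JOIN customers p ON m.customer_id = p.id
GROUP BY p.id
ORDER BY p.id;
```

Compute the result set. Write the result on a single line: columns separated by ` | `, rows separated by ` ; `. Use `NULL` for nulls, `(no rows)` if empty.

Noa | 139 ; Ivy | 85.67 ; Alice | 136.5 ; Vik | 133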